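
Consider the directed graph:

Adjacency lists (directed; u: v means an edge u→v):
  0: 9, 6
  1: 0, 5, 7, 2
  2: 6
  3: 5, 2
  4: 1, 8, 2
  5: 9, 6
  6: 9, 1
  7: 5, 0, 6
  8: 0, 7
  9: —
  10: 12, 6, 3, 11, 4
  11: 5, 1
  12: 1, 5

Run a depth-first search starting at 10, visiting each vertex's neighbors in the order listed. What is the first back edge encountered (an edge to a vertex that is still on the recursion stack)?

6->1

DFS from 10 (visiting each vertex's neighbors in the order listed); mark gray on enter, black on exit:
10 gray
  12 gray
    1 gray
      0 gray
        9 gray
        9 black
        6 gray
          6→9: 9 black — skip
          6→1: 1 is gray → back edge
First back edge: 6 → 1.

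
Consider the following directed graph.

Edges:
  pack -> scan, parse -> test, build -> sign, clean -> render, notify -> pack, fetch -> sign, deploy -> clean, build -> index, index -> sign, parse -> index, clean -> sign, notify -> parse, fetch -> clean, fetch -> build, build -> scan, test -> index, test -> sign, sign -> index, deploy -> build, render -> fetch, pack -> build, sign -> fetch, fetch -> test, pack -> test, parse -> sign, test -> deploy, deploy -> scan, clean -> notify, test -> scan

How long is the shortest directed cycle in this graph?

2

For each vertex v, BFS finds the shortest path from v back to v.
The shortest such closed walk is fetch → sign → fetch, length 2.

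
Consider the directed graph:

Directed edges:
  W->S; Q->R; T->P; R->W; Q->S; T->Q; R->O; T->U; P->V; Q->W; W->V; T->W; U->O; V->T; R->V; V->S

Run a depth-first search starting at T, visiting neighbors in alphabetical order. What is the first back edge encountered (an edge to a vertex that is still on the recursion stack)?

V→T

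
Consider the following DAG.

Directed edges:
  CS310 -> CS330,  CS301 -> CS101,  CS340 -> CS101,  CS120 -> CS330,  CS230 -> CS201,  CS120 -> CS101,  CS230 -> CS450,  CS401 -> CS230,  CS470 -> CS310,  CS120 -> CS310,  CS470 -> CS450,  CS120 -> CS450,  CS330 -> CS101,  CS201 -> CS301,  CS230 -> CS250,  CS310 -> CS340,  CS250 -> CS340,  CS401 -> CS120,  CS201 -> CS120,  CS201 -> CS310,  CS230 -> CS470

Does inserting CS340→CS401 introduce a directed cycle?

Yes

Adding CS340→CS401 creates a cycle iff CS401 can already reach CS340.
Path from CS401: CS401 → CS230 → CS250 → CS340.
So CS401 → … → CS340 → CS401 is a cycle.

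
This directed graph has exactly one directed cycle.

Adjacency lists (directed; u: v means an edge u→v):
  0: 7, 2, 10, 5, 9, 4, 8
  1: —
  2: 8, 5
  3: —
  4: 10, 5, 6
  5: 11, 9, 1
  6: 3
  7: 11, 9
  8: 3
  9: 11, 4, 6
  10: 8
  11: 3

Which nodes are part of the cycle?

DFS with gray/black marking from 5:
5 gray
  11 gray
    3 gray
    3 black
  11 black
  9 gray
    9→11: 11 black — skip
    4 gray
      10 gray
        8 gray
          8→3: 3 black — skip
        8 black
      10 black
      4→5: 5 is gray → back edge
Back edge closes the cycle 5 → 9 → 4 → 5; its vertices are {4, 5, 9}.

4, 5, 9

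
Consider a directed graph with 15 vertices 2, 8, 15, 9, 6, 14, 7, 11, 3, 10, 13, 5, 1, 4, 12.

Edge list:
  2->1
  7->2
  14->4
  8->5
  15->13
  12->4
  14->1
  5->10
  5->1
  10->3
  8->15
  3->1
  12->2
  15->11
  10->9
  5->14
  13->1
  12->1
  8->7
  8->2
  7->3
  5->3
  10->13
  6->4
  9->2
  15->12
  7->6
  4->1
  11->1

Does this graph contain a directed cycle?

DFS with white/gray/black marking, starting from 13:
13 gray
  1 gray
  1 black
13 black
2 gray
  2→1: 1 black — skip
2 black
8 gray
  5 gray
    5→1: 1 black — skip
    3 gray
      3→1: 1 black — skip
    3 black
    10 gray
      10→3: 3 black — skip
      10→13: 13 black — skip
      9 gray
        9→2: 2 black — skip
      9 black
    10 black
    14 gray
      14→1: 1 black — skip
      4 gray
        4→1: 1 black — skip
      4 black
    14 black
  5 black
  8→2: 2 black — skip
  15 gray
    12 gray
      12→2: 2 black — skip
      12→1: 1 black — skip
      12→4: 4 black — skip
    12 black
    15→13: 13 black — skip
    11 gray
      11→1: 1 black — skip
    11 black
  15 black
  7 gray
    7→2: 2 black — skip
    6 gray
      6→4: 4 black — skip
    6 black
    7→3: 3 black — skip
  7 black
8 black
Every edge goes to a white or black vertex — no back edge, so the graph is acyclic.

No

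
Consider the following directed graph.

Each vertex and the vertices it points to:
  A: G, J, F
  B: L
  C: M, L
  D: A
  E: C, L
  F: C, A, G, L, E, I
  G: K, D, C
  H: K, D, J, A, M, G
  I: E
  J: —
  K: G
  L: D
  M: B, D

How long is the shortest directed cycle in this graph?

2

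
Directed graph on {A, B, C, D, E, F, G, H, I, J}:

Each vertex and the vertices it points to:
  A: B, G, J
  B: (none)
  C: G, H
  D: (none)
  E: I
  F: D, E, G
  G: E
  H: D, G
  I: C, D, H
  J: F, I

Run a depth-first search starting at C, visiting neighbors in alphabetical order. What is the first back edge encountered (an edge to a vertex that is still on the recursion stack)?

DFS from C (visiting neighbors in alphabetical order); mark gray on enter, black on exit:
C gray
  G gray
    E gray
      I gray
        I→C: C is gray → back edge
First back edge: I → C.

I→C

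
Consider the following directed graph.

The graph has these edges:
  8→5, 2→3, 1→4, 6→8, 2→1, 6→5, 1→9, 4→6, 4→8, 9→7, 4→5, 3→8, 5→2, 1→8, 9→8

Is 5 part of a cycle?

5 is on a cycle iff 5 can reach itself via ≥1 edge.
5 → 2 → 1 → 8 → 5 — yes.

Yes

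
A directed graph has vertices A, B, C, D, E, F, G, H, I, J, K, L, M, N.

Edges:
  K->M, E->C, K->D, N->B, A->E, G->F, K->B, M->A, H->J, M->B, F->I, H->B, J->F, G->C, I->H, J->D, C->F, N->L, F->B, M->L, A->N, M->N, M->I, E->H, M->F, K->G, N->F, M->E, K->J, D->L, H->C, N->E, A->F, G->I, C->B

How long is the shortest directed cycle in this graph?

For each vertex v, BFS finds the shortest path from v back to v.
The shortest such closed walk is J → F → I → H → J, length 4.

4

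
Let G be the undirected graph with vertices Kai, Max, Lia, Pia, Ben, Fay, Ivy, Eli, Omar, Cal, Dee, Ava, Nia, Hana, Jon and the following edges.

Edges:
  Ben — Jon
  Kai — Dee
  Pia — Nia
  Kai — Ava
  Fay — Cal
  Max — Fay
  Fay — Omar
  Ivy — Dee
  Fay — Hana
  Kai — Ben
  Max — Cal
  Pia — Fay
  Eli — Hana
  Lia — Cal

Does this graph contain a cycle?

Yes

DFS, tracking each vertex's parent; an edge to a visited non-parent vertex closes a cycle.
Start from Eli:
visit Eli (parent –)
  visit Hana (parent Eli)
    Hana–Eli: parent, skip
    visit Fay (parent Hana)
      visit Max (parent Fay)
        Max–Fay: parent, skip
        visit Cal (parent Max)
          visit Lia (parent Cal)
            Lia–Cal: parent, skip
          Cal–Max: parent, skip
          Cal–Fay: Fay visited and ≠ parent → cycle
Cycle: Fay – Max – Cal – Fay.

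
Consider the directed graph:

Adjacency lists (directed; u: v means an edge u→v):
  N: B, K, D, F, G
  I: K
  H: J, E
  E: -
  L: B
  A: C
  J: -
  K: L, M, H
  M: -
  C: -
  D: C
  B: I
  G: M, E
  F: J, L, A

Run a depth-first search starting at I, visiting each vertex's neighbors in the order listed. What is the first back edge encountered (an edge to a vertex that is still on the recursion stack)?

B->I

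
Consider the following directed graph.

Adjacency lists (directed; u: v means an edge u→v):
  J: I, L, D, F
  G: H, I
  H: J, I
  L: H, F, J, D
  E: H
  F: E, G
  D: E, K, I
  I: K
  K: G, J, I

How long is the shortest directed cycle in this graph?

For each vertex v, BFS finds the shortest path from v back to v.
The shortest such closed walk is L → J → L, length 2.

2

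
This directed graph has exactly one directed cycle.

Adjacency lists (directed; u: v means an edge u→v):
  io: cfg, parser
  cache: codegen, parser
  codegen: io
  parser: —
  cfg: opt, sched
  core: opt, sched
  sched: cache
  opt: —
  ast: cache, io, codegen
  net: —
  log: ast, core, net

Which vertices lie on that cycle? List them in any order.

io, cfg, cache, sched, codegen

DFS with gray/black marking from io:
io gray
  cfg gray
    opt gray
    opt black
    sched gray
      cache gray
        codegen gray
          codegen→io: io is gray → back edge
Back edge closes the cycle io → cfg → sched → cache → codegen → io; its vertices are {io, cfg, cache, sched, codegen}.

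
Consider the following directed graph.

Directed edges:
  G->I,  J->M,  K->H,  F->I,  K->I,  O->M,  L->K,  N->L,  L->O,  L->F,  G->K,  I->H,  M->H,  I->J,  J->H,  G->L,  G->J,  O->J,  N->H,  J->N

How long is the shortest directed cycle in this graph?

For each vertex v, BFS finds the shortest path from v back to v.
The shortest such closed walk is L → O → J → N → L, length 4.

4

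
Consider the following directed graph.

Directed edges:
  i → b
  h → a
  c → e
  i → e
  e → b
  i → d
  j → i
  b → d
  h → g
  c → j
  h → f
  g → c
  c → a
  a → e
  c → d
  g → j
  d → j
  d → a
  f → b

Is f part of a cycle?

No

f lies on a cycle iff there is a path from f back to itself.
Exploring from f, it never reaches itself; equivalently, its strongly connected component is a singleton.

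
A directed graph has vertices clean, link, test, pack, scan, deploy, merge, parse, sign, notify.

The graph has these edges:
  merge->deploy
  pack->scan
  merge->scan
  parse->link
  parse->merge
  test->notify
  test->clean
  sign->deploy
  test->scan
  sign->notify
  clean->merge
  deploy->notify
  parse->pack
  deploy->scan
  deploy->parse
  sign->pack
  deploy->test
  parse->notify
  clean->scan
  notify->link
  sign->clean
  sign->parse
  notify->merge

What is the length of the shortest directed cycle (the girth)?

3

For each vertex v, BFS finds the shortest path from v back to v.
The shortest such closed walk is deploy → parse → merge → deploy, length 3.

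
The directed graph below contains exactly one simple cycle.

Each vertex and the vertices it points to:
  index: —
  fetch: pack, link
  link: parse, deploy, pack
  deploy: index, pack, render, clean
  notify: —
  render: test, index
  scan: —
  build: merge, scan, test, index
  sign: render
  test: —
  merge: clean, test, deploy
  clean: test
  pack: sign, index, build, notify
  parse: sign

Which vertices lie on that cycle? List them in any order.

DFS with gray/black marking from deploy:
deploy gray
  index gray
  index black
  pack gray
    sign gray
      render gray
        test gray
        test black
        render→index: index black — skip
      render black
    sign black
    pack→index: index black — skip
    build gray
      merge gray
        clean gray
          clean→test: test black — skip
        clean black
        merge→test: test black — skip
        merge→deploy: deploy is gray → back edge
Back edge closes the cycle deploy → pack → build → merge → deploy; its vertices are {pack, build, merge, deploy}.

pack, build, merge, deploy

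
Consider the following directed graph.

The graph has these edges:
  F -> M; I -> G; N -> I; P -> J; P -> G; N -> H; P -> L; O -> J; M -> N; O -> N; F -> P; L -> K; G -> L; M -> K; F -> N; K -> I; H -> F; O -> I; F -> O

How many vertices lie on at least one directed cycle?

A vertex is on a directed cycle iff it belongs to a strongly connected component of size ≥ 2 (or has a self-loop).
The vertices on cycles are {F, G, H, I, K, L, M, N, O} — 9 in total.

9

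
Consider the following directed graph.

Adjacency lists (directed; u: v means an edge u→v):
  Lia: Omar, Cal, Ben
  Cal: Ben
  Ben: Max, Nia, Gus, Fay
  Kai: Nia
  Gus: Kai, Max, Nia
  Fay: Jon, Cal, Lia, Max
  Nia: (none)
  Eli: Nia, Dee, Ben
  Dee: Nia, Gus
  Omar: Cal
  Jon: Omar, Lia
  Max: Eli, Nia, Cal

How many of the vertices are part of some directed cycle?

10

A vertex is on a directed cycle iff it belongs to a strongly connected component of size ≥ 2 (or has a self-loop).
The vertices on cycles are {Ben, Cal, Dee, Eli, Fay, Gus, Jon, Lia, Max, Omar} — 10 in total.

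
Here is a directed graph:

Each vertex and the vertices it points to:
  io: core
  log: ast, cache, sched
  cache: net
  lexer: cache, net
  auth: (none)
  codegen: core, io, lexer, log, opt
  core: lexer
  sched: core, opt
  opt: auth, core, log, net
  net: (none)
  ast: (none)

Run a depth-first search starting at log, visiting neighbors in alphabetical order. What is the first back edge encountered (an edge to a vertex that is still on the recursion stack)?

DFS from log (visiting neighbors in alphabetical order); mark gray on enter, black on exit:
log gray
  ast gray
  ast black
  cache gray
    net gray
    net black
  cache black
  sched gray
    core gray
      lexer gray
        lexer→cache: cache black — skip
        lexer→net: net black — skip
      lexer black
    core black
    opt gray
      auth gray
      auth black
      opt→core: core black — skip
      opt→log: log is gray → back edge
First back edge: opt → log.

opt->log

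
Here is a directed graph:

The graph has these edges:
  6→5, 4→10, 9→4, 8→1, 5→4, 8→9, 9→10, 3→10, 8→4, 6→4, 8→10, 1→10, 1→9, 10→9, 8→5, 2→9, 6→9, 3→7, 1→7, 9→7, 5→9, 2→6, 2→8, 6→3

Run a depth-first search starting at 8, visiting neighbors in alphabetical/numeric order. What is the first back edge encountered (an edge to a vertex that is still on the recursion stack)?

DFS from 8 (visiting neighbors in alphabetical/numeric order); mark gray on enter, black on exit:
8 gray
  1 gray
    7 gray
    7 black
    9 gray
      4 gray
        10 gray
          10→9: 9 is gray → back edge
First back edge: 10 → 9.

10→9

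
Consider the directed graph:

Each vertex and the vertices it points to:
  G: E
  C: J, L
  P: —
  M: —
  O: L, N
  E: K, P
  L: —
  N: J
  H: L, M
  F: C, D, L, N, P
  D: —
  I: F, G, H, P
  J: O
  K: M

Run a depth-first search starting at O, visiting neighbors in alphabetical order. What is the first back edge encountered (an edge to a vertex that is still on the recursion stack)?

DFS from O (visiting neighbors in alphabetical order); mark gray on enter, black on exit:
O gray
  L gray
  L black
  N gray
    J gray
      J→O: O is gray → back edge
First back edge: J → O.

J->O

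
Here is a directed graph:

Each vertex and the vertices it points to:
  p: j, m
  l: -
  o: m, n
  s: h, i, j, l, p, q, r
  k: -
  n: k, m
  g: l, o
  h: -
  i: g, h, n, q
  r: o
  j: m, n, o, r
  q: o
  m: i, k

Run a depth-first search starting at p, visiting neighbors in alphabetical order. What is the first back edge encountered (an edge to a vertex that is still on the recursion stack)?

DFS from p (visiting neighbors in alphabetical order); mark gray on enter, black on exit:
p gray
  j gray
    m gray
      i gray
        g gray
          l gray
          l black
          o gray
            o→m: m is gray → back edge
First back edge: o → m.

o→m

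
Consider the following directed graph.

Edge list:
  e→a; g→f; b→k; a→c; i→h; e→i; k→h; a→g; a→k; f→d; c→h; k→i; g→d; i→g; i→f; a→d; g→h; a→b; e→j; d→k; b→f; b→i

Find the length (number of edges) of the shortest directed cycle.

For each vertex v, BFS finds the shortest path from v back to v.
The shortest such closed walk is d → k → i → f → d, length 4.

4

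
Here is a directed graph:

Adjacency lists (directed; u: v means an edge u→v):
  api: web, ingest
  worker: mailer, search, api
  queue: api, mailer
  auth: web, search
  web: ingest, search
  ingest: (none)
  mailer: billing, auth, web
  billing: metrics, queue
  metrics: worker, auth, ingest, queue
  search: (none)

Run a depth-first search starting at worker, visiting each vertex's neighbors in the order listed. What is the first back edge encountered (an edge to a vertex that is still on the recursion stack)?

metrics->worker

DFS from worker (visiting each vertex's neighbors in the order listed); mark gray on enter, black on exit:
worker gray
  mailer gray
    billing gray
      metrics gray
        metrics→worker: worker is gray → back edge
First back edge: metrics → worker.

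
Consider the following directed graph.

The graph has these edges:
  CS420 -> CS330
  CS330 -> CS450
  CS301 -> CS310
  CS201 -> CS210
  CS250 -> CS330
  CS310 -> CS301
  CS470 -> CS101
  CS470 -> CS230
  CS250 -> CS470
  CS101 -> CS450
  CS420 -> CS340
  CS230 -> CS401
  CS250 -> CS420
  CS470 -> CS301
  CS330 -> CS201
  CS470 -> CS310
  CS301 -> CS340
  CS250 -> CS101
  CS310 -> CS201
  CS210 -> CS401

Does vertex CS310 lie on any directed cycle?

CS310 is on a cycle iff CS310 can reach itself via ≥1 edge.
CS310 → CS301 → CS310 — yes.

Yes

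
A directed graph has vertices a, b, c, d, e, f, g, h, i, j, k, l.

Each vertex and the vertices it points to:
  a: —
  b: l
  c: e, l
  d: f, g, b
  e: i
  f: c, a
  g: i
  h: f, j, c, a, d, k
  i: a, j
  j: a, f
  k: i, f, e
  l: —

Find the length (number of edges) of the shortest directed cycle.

For each vertex v, BFS finds the shortest path from v back to v.
The shortest such closed walk is c → e → i → j → f → c, length 5.

5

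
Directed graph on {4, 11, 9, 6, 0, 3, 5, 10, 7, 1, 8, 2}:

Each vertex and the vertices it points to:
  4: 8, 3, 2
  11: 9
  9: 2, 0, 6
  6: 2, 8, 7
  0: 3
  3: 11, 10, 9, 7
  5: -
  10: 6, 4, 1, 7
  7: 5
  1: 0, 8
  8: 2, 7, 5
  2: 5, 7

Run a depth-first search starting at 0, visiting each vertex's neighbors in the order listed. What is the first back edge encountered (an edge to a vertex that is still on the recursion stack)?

9→0

DFS from 0 (visiting each vertex's neighbors in the order listed); mark gray on enter, black on exit:
0 gray
  3 gray
    11 gray
      9 gray
        2 gray
          5 gray
          5 black
          7 gray
            7→5: 5 black — skip
          7 black
        2 black
        9→0: 0 is gray → back edge
First back edge: 9 → 0.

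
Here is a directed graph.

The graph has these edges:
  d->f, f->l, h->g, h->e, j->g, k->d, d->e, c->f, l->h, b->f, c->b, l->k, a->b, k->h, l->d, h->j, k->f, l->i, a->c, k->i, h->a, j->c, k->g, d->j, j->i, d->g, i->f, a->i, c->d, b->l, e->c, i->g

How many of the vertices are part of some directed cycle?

A vertex is on a directed cycle iff it belongs to a strongly connected component of size ≥ 2 (or has a self-loop).
The vertices on cycles are {a, b, c, d, e, f, h, i, j, k, l} — 11 in total.

11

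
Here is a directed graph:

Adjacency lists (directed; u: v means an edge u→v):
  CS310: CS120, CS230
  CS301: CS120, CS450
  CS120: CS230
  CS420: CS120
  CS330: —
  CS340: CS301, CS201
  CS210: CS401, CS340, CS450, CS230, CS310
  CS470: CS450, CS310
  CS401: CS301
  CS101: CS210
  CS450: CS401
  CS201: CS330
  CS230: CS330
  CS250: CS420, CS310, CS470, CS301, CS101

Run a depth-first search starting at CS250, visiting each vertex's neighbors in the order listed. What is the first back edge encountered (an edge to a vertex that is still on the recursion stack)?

CS301→CS450

DFS from CS250 (visiting each vertex's neighbors in the order listed); mark gray on enter, black on exit:
CS250 gray
  CS420 gray
    CS120 gray
      CS230 gray
        CS330 gray
        CS330 black
      CS230 black
    CS120 black
  CS420 black
  CS310 gray
    CS310→CS120: CS120 black — skip
    CS310→CS230: CS230 black — skip
  CS310 black
  CS470 gray
    CS450 gray
      CS401 gray
        CS301 gray
          CS301→CS120: CS120 black — skip
          CS301→CS450: CS450 is gray → back edge
First back edge: CS301 → CS450.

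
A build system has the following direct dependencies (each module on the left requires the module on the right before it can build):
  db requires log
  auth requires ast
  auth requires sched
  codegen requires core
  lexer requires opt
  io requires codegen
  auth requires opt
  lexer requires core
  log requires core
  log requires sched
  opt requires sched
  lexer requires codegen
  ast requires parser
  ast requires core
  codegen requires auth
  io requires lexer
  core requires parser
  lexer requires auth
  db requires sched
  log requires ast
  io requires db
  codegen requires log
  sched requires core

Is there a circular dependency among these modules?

DFS with white/gray/black marking, starting from ast:
ast gray
  core gray
    parser gray
    parser black
  core black
  ast→parser: parser black — skip
ast black
db gray
  sched gray
    sched→core: core black — skip
  sched black
  log gray
    log→ast: ast black — skip
    log→sched: sched black — skip
    log→core: core black — skip
  log black
db black
io gray
  codegen gray
    codegen→log: log black — skip
    codegen→core: core black — skip
    auth gray
      auth→ast: ast black — skip
      opt gray
        opt→sched: sched black — skip
      opt black
      auth→sched: sched black — skip
    auth black
  codegen black
  lexer gray
    lexer→auth: auth black — skip
    lexer→codegen: codegen black — skip
    lexer→core: core black — skip
    lexer→opt: opt black — skip
  lexer black
  io→db: db black — skip
io black
Every edge goes to a white or black vertex — no back edge, so the graph is acyclic.

No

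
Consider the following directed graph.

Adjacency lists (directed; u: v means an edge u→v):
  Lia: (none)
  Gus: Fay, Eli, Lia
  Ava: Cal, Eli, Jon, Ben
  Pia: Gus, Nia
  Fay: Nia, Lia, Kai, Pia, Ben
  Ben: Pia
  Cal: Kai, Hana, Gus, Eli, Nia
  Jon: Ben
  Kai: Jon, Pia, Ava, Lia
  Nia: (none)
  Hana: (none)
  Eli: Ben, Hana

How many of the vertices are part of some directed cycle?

9

A vertex is on a directed cycle iff it belongs to a strongly connected component of size ≥ 2 (or has a self-loop).
The vertices on cycles are {Ava, Ben, Cal, Eli, Fay, Gus, Jon, Kai, Pia} — 9 in total.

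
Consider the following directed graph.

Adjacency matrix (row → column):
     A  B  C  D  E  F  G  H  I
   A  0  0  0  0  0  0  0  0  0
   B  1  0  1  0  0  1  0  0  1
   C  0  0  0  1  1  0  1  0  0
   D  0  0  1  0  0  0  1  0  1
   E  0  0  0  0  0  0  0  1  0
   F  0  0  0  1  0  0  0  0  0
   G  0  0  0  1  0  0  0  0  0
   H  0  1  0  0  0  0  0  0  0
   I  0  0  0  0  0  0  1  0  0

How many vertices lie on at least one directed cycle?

A vertex is on a directed cycle iff it belongs to a strongly connected component of size ≥ 2 (or has a self-loop).
The vertices on cycles are {B, C, D, E, F, G, H, I} — 8 in total.

8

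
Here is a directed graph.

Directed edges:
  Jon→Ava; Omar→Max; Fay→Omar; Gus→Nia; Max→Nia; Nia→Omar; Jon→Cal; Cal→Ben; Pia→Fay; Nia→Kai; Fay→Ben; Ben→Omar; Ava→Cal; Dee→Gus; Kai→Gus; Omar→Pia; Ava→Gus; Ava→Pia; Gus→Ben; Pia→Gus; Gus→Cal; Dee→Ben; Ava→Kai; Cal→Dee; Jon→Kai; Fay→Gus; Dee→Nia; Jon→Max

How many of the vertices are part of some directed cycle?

10

A vertex is on a directed cycle iff it belongs to a strongly connected component of size ≥ 2 (or has a self-loop).
The vertices on cycles are {Ben, Cal, Dee, Fay, Gus, Kai, Max, Nia, Pia, Omar} — 10 in total.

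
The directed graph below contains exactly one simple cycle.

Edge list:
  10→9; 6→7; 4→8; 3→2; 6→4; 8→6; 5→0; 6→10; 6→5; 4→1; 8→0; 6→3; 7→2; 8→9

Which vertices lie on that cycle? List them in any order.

4, 6, 8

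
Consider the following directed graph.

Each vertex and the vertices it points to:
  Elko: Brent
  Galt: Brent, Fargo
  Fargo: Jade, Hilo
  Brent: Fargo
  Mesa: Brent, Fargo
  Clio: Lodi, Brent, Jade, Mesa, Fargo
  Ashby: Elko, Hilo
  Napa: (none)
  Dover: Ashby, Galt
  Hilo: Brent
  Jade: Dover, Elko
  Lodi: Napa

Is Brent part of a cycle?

Yes

Brent is on a cycle iff Brent can reach itself via ≥1 edge.
Brent → Fargo → Hilo → Brent — yes.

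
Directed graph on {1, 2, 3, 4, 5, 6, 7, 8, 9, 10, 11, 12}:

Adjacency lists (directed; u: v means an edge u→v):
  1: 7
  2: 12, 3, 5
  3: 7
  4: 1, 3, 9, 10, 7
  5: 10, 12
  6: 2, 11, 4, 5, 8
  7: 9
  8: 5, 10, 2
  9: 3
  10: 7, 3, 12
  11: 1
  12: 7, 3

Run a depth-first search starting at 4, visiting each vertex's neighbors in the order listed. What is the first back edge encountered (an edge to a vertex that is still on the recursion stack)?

3->7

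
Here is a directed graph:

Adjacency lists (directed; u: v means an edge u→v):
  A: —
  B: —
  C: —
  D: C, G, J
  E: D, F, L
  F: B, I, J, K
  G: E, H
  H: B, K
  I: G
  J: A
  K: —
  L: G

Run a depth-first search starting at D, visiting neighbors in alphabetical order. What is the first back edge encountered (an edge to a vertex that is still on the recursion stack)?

DFS from D (visiting neighbors in alphabetical order); mark gray on enter, black on exit:
D gray
  C gray
  C black
  G gray
    E gray
      E→D: D is gray → back edge
First back edge: E → D.

E->D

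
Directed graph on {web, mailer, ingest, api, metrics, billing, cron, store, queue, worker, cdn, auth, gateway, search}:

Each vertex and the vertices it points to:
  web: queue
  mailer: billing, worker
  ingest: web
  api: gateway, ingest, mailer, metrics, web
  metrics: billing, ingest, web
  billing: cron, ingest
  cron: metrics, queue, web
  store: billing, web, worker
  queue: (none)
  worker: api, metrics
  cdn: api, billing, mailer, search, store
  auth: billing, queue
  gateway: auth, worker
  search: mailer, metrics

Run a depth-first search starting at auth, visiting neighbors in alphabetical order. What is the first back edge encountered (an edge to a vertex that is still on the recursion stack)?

metrics->billing

DFS from auth (visiting neighbors in alphabetical order); mark gray on enter, black on exit:
auth gray
  billing gray
    cron gray
      metrics gray
        metrics→billing: billing is gray → back edge
First back edge: metrics → billing.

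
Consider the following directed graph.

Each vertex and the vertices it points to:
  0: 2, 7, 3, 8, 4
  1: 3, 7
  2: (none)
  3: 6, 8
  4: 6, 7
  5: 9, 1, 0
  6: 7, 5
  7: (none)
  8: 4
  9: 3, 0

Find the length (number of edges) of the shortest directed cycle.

For each vertex v, BFS finds the shortest path from v back to v.
The shortest such closed walk is 5 → 1 → 3 → 6 → 5, length 4.

4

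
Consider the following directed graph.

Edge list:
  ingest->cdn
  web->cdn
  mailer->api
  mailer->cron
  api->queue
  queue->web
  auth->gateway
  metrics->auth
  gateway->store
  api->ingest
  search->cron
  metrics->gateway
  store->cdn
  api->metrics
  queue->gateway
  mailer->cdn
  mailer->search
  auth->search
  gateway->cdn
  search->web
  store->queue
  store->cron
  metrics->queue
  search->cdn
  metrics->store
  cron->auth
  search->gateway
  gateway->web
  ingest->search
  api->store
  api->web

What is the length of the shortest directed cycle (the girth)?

3

For each vertex v, BFS finds the shortest path from v back to v.
The shortest such closed walk is cron → auth → search → cron, length 3.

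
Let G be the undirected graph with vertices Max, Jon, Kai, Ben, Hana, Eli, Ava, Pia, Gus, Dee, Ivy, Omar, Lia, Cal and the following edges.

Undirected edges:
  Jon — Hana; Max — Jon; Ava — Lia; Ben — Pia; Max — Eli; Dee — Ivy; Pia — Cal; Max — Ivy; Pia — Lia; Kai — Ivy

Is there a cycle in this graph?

No

DFS, tracking each vertex's parent; an edge to a visited non-parent vertex closes a cycle.
Start from Hana:
visit Hana (parent –)
  visit Jon (parent Hana)
    Jon–Hana: parent, skip
    visit Max (parent Jon)
      visit Eli (parent Max)
        Eli–Max: parent, skip
      Max–Jon: parent, skip
      visit Ivy (parent Max)
        visit Kai (parent Ivy)
          Kai–Ivy: parent, skip
        Ivy–Max: parent, skip
        visit Dee (parent Ivy)
          Dee–Ivy: parent, skip
visit Ben (parent –)
  visit Pia (parent Ben)
    visit Cal (parent Pia)
      Cal–Pia: parent, skip
    Pia–Ben: parent, skip
    visit Lia (parent Pia)
      Lia–Pia: parent, skip
      visit Ava (parent Lia)
        Ava–Lia: parent, skip
visit Gus (parent –)
visit Omar (parent –)
No non-parent visited neighbor found — the graph is a forest.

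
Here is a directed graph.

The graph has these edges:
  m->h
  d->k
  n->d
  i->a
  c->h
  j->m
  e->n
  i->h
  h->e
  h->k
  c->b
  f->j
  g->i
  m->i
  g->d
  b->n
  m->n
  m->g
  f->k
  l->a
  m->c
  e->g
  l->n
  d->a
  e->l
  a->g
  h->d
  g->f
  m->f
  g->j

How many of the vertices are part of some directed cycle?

13

A vertex is on a directed cycle iff it belongs to a strongly connected component of size ≥ 2 (or has a self-loop).
The vertices on cycles are {a, b, c, d, e, f, g, h, i, j, l, m, n} — 13 in total.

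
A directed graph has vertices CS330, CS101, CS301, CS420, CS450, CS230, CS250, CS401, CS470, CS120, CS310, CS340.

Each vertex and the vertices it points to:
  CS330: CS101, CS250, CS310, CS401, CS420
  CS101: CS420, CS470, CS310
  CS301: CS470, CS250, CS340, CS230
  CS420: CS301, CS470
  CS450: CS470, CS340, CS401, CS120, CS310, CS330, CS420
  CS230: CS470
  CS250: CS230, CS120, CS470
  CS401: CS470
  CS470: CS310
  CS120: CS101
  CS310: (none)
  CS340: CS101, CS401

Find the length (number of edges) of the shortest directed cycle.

4

For each vertex v, BFS finds the shortest path from v back to v.
The shortest such closed walk is CS420 → CS301 → CS340 → CS101 → CS420, length 4.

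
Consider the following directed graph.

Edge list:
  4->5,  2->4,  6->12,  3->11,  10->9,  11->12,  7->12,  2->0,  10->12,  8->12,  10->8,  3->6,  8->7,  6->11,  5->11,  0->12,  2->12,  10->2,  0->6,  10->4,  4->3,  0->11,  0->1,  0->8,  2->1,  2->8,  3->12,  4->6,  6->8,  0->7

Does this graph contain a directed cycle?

No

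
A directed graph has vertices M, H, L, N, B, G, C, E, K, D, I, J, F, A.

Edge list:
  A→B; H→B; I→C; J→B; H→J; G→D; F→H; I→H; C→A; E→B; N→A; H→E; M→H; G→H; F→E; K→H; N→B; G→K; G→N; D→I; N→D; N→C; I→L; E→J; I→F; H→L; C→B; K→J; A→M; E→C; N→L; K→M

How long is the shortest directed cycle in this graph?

5

For each vertex v, BFS finds the shortest path from v back to v.
The shortest such closed walk is A → M → H → E → C → A, length 5.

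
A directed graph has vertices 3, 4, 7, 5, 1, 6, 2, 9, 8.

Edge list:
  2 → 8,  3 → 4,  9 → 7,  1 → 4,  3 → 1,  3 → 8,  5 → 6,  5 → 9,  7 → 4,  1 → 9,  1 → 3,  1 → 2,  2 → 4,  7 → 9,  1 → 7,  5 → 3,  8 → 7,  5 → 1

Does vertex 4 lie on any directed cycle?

4 lies on a cycle iff there is a path from 4 back to itself.
Exploring from 4, it never reaches itself; equivalently, its strongly connected component is a singleton.

No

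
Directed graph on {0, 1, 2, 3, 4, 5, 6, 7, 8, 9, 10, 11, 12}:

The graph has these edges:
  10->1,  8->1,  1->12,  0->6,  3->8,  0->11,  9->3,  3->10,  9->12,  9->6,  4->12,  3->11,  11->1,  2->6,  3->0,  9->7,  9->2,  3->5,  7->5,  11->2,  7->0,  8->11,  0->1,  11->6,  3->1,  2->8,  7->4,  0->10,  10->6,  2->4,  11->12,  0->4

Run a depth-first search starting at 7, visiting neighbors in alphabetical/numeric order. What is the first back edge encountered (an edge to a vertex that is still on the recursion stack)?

8->11

DFS from 7 (visiting neighbors in alphabetical/numeric order); mark gray on enter, black on exit:
7 gray
  0 gray
    1 gray
      12 gray
      12 black
    1 black
    4 gray
      4→12: 12 black — skip
    4 black
    6 gray
    6 black
    10 gray
      10→1: 1 black — skip
      10→6: 6 black — skip
    10 black
    11 gray
      11→1: 1 black — skip
      2 gray
        2→4: 4 black — skip
        2→6: 6 black — skip
        8 gray
          8→1: 1 black — skip
          8→11: 11 is gray → back edge
First back edge: 8 → 11.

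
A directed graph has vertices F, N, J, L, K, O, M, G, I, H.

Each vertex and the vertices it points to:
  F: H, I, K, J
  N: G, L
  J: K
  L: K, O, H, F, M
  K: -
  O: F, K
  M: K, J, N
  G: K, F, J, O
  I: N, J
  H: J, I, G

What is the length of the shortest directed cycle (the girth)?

3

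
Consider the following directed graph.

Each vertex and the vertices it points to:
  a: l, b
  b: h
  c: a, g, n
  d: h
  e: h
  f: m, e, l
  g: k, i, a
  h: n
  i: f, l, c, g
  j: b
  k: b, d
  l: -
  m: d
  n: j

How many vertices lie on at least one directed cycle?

A vertex is on a directed cycle iff it belongs to a strongly connected component of size ≥ 2 (or has a self-loop).
The vertices on cycles are {b, c, g, h, i, j, n} — 7 in total.

7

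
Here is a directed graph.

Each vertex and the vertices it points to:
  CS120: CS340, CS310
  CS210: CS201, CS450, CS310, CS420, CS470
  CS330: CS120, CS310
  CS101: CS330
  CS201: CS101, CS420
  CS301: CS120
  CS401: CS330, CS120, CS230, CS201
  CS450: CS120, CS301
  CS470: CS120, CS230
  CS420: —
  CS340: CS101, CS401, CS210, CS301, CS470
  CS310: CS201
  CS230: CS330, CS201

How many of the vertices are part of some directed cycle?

A vertex is on a directed cycle iff it belongs to a strongly connected component of size ≥ 2 (or has a self-loop).
The vertices on cycles are {CS101, CS120, CS201, CS210, CS230, CS301, CS310, CS330, CS340, CS401, CS450, CS470} — 12 in total.

12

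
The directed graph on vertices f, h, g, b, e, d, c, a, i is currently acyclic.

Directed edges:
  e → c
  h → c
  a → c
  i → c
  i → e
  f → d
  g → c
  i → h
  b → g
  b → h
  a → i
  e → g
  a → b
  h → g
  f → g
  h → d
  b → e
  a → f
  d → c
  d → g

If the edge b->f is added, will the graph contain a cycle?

Adding b→f creates a cycle iff f can already reach b.
Explore from f: no path reaches b. The graph stays acyclic.

No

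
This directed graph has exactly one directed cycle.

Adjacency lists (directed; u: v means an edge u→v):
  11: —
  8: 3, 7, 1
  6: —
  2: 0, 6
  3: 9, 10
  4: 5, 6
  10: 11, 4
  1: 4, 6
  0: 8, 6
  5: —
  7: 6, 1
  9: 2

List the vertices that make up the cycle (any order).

DFS with gray/black marking from 0:
0 gray
  8 gray
    3 gray
      9 gray
        2 gray
          2→0: 0 is gray → back edge
Back edge closes the cycle 0 → 8 → 3 → 9 → 2 → 0; its vertices are {0, 2, 3, 8, 9}.

0, 2, 3, 8, 9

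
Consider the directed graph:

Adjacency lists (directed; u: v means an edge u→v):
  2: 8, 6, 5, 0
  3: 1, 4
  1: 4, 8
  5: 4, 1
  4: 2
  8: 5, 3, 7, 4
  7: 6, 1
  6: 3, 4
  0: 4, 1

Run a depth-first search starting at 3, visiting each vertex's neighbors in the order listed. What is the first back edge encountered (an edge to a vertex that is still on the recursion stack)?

5->4

DFS from 3 (visiting each vertex's neighbors in the order listed); mark gray on enter, black on exit:
3 gray
  1 gray
    4 gray
      2 gray
        8 gray
          5 gray
            5→4: 4 is gray → back edge
First back edge: 5 → 4.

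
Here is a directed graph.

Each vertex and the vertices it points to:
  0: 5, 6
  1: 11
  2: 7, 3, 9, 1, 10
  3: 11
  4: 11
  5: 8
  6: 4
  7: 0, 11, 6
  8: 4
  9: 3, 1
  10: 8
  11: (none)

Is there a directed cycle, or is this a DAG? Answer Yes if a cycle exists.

No

DFS with white/gray/black marking, starting from 10:
10 gray
  8 gray
    4 gray
      11 gray
      11 black
    4 black
  8 black
10 black
0 gray
  5 gray
    5→8: 8 black — skip
  5 black
  6 gray
    6→4: 4 black — skip
  6 black
0 black
1 gray
  1→11: 11 black — skip
1 black
2 gray
  7 gray
    7→0: 0 black — skip
    7→11: 11 black — skip
    7→6: 6 black — skip
  7 black
  3 gray
    3→11: 11 black — skip
  3 black
  9 gray
    9→3: 3 black — skip
    9→1: 1 black — skip
  9 black
  2→1: 1 black — skip
  2→10: 10 black — skip
2 black
Every edge goes to a white or black vertex — no back edge, so the graph is acyclic.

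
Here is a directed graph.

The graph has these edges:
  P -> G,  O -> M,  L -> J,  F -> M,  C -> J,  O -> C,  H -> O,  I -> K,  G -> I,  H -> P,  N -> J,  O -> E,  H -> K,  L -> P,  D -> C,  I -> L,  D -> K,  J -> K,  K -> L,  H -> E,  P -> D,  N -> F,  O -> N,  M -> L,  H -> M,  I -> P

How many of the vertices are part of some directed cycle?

A vertex is on a directed cycle iff it belongs to a strongly connected component of size ≥ 2 (or has a self-loop).
The vertices on cycles are {C, D, G, I, J, K, L, P} — 8 in total.

8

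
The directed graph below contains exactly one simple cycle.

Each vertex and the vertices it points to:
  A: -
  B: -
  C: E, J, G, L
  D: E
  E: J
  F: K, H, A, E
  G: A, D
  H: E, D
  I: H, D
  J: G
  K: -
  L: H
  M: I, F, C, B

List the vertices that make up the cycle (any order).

D, E, G, J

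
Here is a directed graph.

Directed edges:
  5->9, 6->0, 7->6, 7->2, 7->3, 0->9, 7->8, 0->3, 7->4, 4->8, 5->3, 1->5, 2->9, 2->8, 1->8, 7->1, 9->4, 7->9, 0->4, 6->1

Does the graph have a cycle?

No

DFS with white/gray/black marking, starting from 8:
8 gray
8 black
9 gray
  4 gray
    4→8: 8 black — skip
  4 black
9 black
7 gray
  6 gray
    1 gray
      5 gray
        3 gray
        3 black
        5→9: 9 black — skip
      5 black
      1→8: 8 black — skip
    1 black
    0 gray
      0→9: 9 black — skip
      0→4: 4 black — skip
      0→3: 3 black — skip
    0 black
  6 black
  7→8: 8 black — skip
  2 gray
    2→8: 8 black — skip
    2→9: 9 black — skip
  2 black
  7→4: 4 black — skip
  7→3: 3 black — skip
  7→1: 1 black — skip
  7→9: 9 black — skip
7 black
Every edge goes to a white or black vertex — no back edge, so the graph is acyclic.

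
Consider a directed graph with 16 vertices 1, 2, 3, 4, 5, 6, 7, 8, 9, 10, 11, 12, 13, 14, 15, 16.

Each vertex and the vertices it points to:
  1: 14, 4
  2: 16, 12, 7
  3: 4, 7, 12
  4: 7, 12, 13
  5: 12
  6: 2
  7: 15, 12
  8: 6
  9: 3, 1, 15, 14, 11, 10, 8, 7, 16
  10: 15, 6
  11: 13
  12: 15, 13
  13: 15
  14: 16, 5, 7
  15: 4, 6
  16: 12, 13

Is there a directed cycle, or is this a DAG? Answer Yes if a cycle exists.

DFS with white/gray/black marking, starting from 4:
4 gray
  7 gray
    15 gray
      15→4: 4 is gray → back edge
Back edge found, so a cycle exists: 4 → 7 → 15 → 4.

Yes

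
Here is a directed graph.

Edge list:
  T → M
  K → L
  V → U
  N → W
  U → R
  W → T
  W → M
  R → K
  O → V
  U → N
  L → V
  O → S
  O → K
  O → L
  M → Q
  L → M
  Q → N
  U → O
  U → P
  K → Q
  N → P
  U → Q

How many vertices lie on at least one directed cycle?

A vertex is on a directed cycle iff it belongs to a strongly connected component of size ≥ 2 (or has a self-loop).
The vertices on cycles are {K, L, M, N, O, Q, R, T, U, V, W} — 11 in total.

11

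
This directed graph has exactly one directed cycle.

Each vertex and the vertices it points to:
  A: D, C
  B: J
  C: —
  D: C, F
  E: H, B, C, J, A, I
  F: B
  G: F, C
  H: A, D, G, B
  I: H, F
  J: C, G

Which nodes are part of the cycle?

DFS with gray/black marking from B:
B gray
  J gray
    C gray
    C black
    G gray
      F gray
        F→B: B is gray → back edge
Back edge closes the cycle B → J → G → F → B; its vertices are {B, F, G, J}.

B, F, G, J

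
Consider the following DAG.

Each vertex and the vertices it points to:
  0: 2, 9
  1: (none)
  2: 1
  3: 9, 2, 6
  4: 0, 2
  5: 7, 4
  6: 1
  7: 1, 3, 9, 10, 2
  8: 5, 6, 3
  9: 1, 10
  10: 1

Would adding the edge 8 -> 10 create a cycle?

No

Adding 8→10 creates a cycle iff 10 can already reach 8.
Explore from 10: no path reaches 8. The graph stays acyclic.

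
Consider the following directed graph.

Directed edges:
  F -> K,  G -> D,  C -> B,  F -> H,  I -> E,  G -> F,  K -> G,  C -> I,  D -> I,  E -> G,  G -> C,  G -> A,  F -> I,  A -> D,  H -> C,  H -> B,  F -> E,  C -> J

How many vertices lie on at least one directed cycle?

A vertex is on a directed cycle iff it belongs to a strongly connected component of size ≥ 2 (or has a self-loop).
The vertices on cycles are {A, C, D, E, F, G, H, I, K} — 9 in total.

9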